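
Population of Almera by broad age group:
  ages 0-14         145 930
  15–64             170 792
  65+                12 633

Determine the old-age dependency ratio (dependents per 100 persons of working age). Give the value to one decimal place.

Old-age dependency ratio = 12 633 / 170 792 × 100 = 7.4

Old-age dependency ratio: 7.4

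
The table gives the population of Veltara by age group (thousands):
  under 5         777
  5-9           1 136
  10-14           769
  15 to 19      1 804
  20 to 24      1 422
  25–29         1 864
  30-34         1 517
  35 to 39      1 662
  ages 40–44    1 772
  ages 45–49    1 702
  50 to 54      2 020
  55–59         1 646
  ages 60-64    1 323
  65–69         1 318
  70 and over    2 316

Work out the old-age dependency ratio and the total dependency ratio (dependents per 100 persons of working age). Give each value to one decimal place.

Old-age dependency ratio: 21.7
Total dependency ratio: 37.7

0–14: 777 + 1 136 + 769 = 2 682
15–64: 1 804 + 1 422 + 1 864 + 1 517 + 1 662 + 1 772 + 1 702 + 2 020 + 1 646 + 1 323 = 16 732
65+: 1 318 + 2 316 = 3 634
Old-age dependency ratio = 3 634 / 16 732 × 100 = 21.7
Total dependency ratio = (2 682 + 3 634) / 16 732 × 100 = 6 316 / 16 732 × 100 = 37.7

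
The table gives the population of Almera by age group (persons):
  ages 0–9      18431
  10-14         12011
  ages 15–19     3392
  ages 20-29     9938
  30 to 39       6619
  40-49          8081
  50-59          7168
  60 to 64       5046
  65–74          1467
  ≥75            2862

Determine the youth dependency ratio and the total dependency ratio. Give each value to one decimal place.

Youth dependency ratio: 75.6
Total dependency ratio: 86.4

0–14: 18431 + 12011 = 30442
15–64: 3392 + 9938 + 6619 + 8081 + 7168 + 5046 = 40244
65+: 1467 + 2862 = 4329
Youth dependency ratio = 30442 / 40244 × 100 = 75.6
Total dependency ratio = (30442 + 4329) / 40244 × 100 = 34771 / 40244 × 100 = 86.4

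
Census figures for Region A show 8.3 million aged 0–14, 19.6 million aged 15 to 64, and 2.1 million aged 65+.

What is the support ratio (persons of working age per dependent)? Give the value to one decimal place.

Support ratio = 19.6 / (8.3 + 2.1) = 19.6 / 10.4 = 1.9

Support ratio: 1.9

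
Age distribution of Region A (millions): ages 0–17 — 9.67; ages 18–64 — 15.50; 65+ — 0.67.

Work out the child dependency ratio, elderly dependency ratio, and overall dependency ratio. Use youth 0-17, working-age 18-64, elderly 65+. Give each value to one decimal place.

Youth dependency ratio = 9.67 / 15.50 × 100 = 62.4
Old-age dependency ratio = 0.67 / 15.50 × 100 = 4.3
Total dependency ratio = (9.67 + 0.67) / 15.50 × 100 = 10.34 / 15.50 × 100 = 66.7

Youth dependency ratio: 62.4
Old-age dependency ratio: 4.3
Total dependency ratio: 66.7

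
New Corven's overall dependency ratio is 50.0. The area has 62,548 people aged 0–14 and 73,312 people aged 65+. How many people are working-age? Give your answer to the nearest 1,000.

Total dependency ratio = (youth + elderly) / working-age × 100
50.0 = (62,548 + 73,312) / W × 100
⇒ 272,000

Working-age: 272,000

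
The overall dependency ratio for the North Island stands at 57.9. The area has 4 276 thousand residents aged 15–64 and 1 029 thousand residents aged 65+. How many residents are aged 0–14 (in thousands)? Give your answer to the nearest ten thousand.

Aged 0–14: 1 450

Total dependency ratio = (youth + elderly) / working-age × 100
57.9 = (Y + 1 029) / 4 276 × 100
⇒ 1 450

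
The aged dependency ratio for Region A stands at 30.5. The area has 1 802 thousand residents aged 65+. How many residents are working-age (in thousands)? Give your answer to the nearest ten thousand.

Old-age dependency ratio = elderly / working-age × 100
30.5 = 1 802 / W × 100
⇒ 5 910

Working-age: 5 910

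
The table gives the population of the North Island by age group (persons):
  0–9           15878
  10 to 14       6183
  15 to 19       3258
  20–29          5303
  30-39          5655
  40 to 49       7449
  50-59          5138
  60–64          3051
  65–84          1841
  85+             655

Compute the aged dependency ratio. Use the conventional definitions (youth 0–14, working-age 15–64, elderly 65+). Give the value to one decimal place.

0–14: 15878 + 6183 = 22061
15–64: 3258 + 5303 + 5655 + 7449 + 5138 + 3051 = 29854
65+: 1841 + 655 = 2496
Old-age dependency ratio = 2496 / 29854 × 100 = 8.4

Old-age dependency ratio: 8.4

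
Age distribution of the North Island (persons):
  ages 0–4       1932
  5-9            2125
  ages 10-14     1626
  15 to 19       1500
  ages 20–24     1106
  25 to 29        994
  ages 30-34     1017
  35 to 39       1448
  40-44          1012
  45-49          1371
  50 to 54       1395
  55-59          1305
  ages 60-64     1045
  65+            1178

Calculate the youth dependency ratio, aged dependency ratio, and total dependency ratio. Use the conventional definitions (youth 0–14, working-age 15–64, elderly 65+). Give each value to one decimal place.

0–14: 1932 + 2125 + 1626 = 5683
15–64: 1500 + 1106 + 994 + 1017 + 1448 + 1012 + 1371 + 1395 + 1305 + 1045 = 12193
65+: 1178
Youth dependency ratio = 5683 / 12193 × 100 = 46.6
Old-age dependency ratio = 1178 / 12193 × 100 = 9.7
Total dependency ratio = (5683 + 1178) / 12193 × 100 = 6861 / 12193 × 100 = 56.3

Youth dependency ratio: 46.6
Old-age dependency ratio: 9.7
Total dependency ratio: 56.3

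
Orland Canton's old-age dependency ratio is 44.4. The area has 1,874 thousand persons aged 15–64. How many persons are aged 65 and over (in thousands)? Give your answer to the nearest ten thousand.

Old-age dependency ratio = elderly / working-age × 100
44.4 = E / 1,874 × 100
⇒ 830

Aged 65 and over: 830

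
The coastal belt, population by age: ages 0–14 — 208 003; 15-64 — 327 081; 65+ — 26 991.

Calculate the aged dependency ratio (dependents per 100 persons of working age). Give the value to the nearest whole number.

Old-age dependency ratio: 8

Old-age dependency ratio = 26 991 / 327 081 × 100 = 8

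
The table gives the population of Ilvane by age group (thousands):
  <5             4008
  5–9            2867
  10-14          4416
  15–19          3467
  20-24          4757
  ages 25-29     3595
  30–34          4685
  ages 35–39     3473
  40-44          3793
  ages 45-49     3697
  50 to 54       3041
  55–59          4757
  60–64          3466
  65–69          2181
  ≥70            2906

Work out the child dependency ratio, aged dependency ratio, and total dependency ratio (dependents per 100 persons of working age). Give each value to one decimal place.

Youth dependency ratio: 29.2
Old-age dependency ratio: 13.1
Total dependency ratio: 42.3

0–14: 4008 + 2867 + 4416 = 11291
15–64: 3467 + 4757 + 3595 + 4685 + 3473 + 3793 + 3697 + 3041 + 4757 + 3466 = 38731
65+: 2181 + 2906 = 5087
Youth dependency ratio = 11291 / 38731 × 100 = 29.2
Old-age dependency ratio = 5087 / 38731 × 100 = 13.1
Total dependency ratio = (11291 + 5087) / 38731 × 100 = 16378 / 38731 × 100 = 42.3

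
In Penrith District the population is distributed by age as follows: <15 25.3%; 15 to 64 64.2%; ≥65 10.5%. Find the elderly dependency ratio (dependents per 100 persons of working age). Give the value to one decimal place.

Old-age dependency ratio = 10.5 / 64.2 × 100 = 16.4

Old-age dependency ratio: 16.4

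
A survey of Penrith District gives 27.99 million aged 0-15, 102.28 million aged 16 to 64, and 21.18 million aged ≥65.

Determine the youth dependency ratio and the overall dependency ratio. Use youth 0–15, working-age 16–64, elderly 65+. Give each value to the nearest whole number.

Youth dependency ratio: 27
Total dependency ratio: 48

Youth dependency ratio = 27.99 / 102.28 × 100 = 27
Total dependency ratio = (27.99 + 21.18) / 102.28 × 100 = 49.17 / 102.28 × 100 = 48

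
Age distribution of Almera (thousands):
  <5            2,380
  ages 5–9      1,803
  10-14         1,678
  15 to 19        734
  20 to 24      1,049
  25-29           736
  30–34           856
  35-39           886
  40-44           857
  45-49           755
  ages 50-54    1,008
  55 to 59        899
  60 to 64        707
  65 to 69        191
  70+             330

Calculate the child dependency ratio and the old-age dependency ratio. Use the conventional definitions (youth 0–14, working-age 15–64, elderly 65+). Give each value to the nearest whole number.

0–14: 2,380 + 1,803 + 1,678 = 5,861
15–64: 734 + 1,049 + 736 + 856 + 886 + 857 + 755 + 1,008 + 899 + 707 = 8,487
65+: 191 + 330 = 521
Youth dependency ratio = 5,861 / 8,487 × 100 = 69
Old-age dependency ratio = 521 / 8,487 × 100 = 6

Youth dependency ratio: 69
Old-age dependency ratio: 6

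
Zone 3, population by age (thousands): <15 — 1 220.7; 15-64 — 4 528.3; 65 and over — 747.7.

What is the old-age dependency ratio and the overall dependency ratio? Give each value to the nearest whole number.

Old-age dependency ratio: 17
Total dependency ratio: 43

Old-age dependency ratio = 747.7 / 4 528.3 × 100 = 17
Total dependency ratio = (1 220.7 + 747.7) / 4 528.3 × 100 = 1 968.4 / 4 528.3 × 100 = 43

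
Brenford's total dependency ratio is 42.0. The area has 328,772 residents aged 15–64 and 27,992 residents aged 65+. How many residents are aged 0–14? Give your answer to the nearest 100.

Aged 0–14: 110,100

Total dependency ratio = (youth + elderly) / working-age × 100
42.0 = (Y + 27,992) / 328,772 × 100
⇒ 110,100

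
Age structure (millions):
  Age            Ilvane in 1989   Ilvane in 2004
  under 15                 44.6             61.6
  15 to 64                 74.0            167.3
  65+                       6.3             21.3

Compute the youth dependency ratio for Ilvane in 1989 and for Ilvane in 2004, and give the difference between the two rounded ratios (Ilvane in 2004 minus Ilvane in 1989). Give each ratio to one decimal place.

Ilvane in 1989: 44.6 / 74.0 × 100 = 60.3
Ilvane in 2004: 61.6 / 167.3 × 100 = 36.8

Ilvane in 1989: 60.3
Ilvane in 2004: 36.8
Difference: -23.5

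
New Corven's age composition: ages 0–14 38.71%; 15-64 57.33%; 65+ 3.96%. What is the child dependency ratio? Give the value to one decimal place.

Youth dependency ratio: 67.5

Youth dependency ratio = 38.71 / 57.33 × 100 = 67.5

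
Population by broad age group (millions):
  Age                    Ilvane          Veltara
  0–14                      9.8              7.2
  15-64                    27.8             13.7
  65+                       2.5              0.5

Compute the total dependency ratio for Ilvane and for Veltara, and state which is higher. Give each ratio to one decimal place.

Ilvane: (9.8 + 2.5) / 27.8 × 100 = 12.3 / 27.8 × 100 = 44.2
Veltara: (7.2 + 0.5) / 13.7 × 100 = 7.7 / 13.7 × 100 = 56.2

Ilvane: 44.2
Veltara: 56.2
Higher: Veltara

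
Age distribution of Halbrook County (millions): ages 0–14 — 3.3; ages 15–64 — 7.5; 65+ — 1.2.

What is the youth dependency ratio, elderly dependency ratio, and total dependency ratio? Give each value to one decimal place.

Youth dependency ratio: 44.0
Old-age dependency ratio: 16.0
Total dependency ratio: 60.0

Youth dependency ratio = 3.3 / 7.5 × 100 = 44.0
Old-age dependency ratio = 1.2 / 7.5 × 100 = 16.0
Total dependency ratio = (3.3 + 1.2) / 7.5 × 100 = 4.5 / 7.5 × 100 = 60.0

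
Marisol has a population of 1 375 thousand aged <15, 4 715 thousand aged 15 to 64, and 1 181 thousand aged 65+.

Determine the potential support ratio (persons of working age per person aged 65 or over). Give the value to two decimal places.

Potential support ratio = 4 715 / 1 181 = 3.99

Potential support ratio: 3.99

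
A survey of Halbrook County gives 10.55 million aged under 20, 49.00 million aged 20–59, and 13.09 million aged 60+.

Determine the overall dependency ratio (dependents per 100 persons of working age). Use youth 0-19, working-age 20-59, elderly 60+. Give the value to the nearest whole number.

Total dependency ratio: 48

Total dependency ratio = (10.55 + 13.09) / 49.00 × 100 = 23.64 / 49.00 × 100 = 48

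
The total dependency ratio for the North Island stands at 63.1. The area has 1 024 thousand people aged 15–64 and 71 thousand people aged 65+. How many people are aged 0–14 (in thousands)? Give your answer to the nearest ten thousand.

Aged 0–14: 580

Total dependency ratio = (youth + elderly) / working-age × 100
63.1 = (Y + 71) / 1 024 × 100
⇒ 580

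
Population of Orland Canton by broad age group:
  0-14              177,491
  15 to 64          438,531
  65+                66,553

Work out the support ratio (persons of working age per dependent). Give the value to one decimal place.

Support ratio: 1.8

Support ratio = 438,531 / (177,491 + 66,553) = 438,531 / 244,044 = 1.8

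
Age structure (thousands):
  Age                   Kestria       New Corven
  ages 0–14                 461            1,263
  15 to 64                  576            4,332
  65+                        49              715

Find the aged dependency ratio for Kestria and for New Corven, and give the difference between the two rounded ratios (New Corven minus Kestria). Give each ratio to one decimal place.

Kestria: 8.5
New Corven: 16.5
Difference: +8.0

Kestria: 49 / 576 × 100 = 8.5
New Corven: 715 / 4,332 × 100 = 16.5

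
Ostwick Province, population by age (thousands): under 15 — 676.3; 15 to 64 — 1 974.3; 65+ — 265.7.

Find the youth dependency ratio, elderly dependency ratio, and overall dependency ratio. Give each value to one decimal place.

Youth dependency ratio = 676.3 / 1 974.3 × 100 = 34.3
Old-age dependency ratio = 265.7 / 1 974.3 × 100 = 13.5
Total dependency ratio = (676.3 + 265.7) / 1 974.3 × 100 = 942.0 / 1 974.3 × 100 = 47.7

Youth dependency ratio: 34.3
Old-age dependency ratio: 13.5
Total dependency ratio: 47.7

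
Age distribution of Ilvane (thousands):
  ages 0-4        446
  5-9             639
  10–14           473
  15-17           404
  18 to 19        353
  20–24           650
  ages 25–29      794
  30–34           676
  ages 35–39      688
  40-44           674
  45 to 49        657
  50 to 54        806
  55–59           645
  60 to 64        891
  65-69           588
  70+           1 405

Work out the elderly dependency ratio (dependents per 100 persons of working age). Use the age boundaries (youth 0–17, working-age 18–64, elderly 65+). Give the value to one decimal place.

Old-age dependency ratio: 29.2

0–17: 446 + 639 + 473 + 404 = 1 962
18–64: 353 + 650 + 794 + 676 + 688 + 674 + 657 + 806 + 645 + 891 = 6 834
65+: 588 + 1 405 = 1 993
Old-age dependency ratio = 1 993 / 6 834 × 100 = 29.2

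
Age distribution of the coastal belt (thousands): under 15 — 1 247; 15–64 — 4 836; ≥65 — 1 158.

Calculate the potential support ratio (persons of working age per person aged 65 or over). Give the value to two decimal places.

Potential support ratio = 4 836 / 1 158 = 4.18

Potential support ratio: 4.18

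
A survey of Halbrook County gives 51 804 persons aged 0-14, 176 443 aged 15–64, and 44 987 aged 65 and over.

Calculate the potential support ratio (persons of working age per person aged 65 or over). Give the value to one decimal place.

Potential support ratio = 176 443 / 44 987 = 3.9

Potential support ratio: 3.9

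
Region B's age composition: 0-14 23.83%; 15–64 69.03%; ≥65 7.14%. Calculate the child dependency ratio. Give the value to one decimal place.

Youth dependency ratio = 23.83 / 69.03 × 100 = 34.5

Youth dependency ratio: 34.5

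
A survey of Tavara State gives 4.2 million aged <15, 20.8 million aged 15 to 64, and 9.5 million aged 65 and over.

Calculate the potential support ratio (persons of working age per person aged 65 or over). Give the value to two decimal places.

Potential support ratio = 20.8 / 9.5 = 2.19

Potential support ratio: 2.19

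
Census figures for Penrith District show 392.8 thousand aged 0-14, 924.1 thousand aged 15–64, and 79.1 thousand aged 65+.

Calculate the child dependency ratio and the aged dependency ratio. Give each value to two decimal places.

Youth dependency ratio: 42.51
Old-age dependency ratio: 8.56

Youth dependency ratio = 392.8 / 924.1 × 100 = 42.51
Old-age dependency ratio = 79.1 / 924.1 × 100 = 8.56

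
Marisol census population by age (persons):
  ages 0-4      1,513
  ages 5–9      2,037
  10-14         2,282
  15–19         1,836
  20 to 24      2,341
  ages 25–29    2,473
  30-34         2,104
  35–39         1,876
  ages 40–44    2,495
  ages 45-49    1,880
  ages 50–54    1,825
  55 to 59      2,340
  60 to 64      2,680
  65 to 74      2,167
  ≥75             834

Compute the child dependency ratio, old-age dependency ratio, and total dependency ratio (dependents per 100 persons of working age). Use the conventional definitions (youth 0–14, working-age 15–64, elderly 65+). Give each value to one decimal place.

0–14: 1,513 + 2,037 + 2,282 = 5,832
15–64: 1,836 + 2,341 + 2,473 + 2,104 + 1,876 + 2,495 + 1,880 + 1,825 + 2,340 + 2,680 = 21,850
65+: 2,167 + 834 = 3,001
Youth dependency ratio = 5,832 / 21,850 × 100 = 26.7
Old-age dependency ratio = 3,001 / 21,850 × 100 = 13.7
Total dependency ratio = (5,832 + 3,001) / 21,850 × 100 = 8,833 / 21,850 × 100 = 40.4

Youth dependency ratio: 26.7
Old-age dependency ratio: 13.7
Total dependency ratio: 40.4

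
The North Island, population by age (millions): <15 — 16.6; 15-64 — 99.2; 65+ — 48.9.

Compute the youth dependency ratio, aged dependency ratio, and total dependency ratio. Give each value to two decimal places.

Youth dependency ratio = 16.6 / 99.2 × 100 = 16.73
Old-age dependency ratio = 48.9 / 99.2 × 100 = 49.29
Total dependency ratio = (16.6 + 48.9) / 99.2 × 100 = 65.5 / 99.2 × 100 = 66.03

Youth dependency ratio: 16.73
Old-age dependency ratio: 49.29
Total dependency ratio: 66.03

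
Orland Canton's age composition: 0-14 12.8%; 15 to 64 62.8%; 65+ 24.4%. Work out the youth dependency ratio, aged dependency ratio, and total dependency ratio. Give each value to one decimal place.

Youth dependency ratio: 20.4
Old-age dependency ratio: 38.9
Total dependency ratio: 59.2

Youth dependency ratio = 12.8 / 62.8 × 100 = 20.4
Old-age dependency ratio = 24.4 / 62.8 × 100 = 38.9
Total dependency ratio = (12.8 + 24.4) / 62.8 × 100 = 37.2 / 62.8 × 100 = 59.2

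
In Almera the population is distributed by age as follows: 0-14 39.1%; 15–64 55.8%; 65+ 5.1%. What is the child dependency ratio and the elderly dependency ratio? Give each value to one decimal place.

Youth dependency ratio: 70.1
Old-age dependency ratio: 9.1

Youth dependency ratio = 39.1 / 55.8 × 100 = 70.1
Old-age dependency ratio = 5.1 / 55.8 × 100 = 9.1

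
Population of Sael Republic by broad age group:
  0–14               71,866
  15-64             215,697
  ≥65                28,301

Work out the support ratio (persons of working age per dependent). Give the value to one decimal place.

Support ratio = 215,697 / (71,866 + 28,301) = 215,697 / 100,167 = 2.2

Support ratio: 2.2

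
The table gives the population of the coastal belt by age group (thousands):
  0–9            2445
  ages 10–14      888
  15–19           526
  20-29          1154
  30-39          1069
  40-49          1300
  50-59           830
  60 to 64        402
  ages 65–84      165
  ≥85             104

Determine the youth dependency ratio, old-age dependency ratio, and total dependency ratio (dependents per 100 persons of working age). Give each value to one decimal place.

0–14: 2445 + 888 = 3333
15–64: 526 + 1154 + 1069 + 1300 + 830 + 402 = 5281
65+: 165 + 104 = 269
Youth dependency ratio = 3333 / 5281 × 100 = 63.1
Old-age dependency ratio = 269 / 5281 × 100 = 5.1
Total dependency ratio = (3333 + 269) / 5281 × 100 = 3602 / 5281 × 100 = 68.2

Youth dependency ratio: 63.1
Old-age dependency ratio: 5.1
Total dependency ratio: 68.2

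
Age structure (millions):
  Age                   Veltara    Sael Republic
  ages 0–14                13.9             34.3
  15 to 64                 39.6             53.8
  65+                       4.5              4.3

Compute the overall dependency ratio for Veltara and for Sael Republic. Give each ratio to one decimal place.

Veltara: 46.5
Sael Republic: 71.7

Veltara: (13.9 + 4.5) / 39.6 × 100 = 18.4 / 39.6 × 100 = 46.5
Sael Republic: (34.3 + 4.3) / 53.8 × 100 = 38.6 / 53.8 × 100 = 71.7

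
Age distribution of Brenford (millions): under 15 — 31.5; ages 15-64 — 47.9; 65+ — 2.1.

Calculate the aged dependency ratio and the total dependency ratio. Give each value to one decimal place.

Old-age dependency ratio: 4.4
Total dependency ratio: 70.1

Old-age dependency ratio = 2.1 / 47.9 × 100 = 4.4
Total dependency ratio = (31.5 + 2.1) / 47.9 × 100 = 33.6 / 47.9 × 100 = 70.1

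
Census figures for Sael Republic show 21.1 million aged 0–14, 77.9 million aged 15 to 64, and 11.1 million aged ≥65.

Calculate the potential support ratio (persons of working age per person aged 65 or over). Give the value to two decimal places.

Potential support ratio: 7.02

Potential support ratio = 77.9 / 11.1 = 7.02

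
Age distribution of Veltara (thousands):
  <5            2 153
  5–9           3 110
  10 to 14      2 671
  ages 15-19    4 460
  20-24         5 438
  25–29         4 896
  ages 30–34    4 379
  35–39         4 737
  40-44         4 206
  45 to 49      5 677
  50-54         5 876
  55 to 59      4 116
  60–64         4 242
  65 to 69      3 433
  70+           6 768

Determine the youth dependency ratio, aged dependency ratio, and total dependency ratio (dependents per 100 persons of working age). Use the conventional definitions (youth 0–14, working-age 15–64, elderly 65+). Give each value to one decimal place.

0–14: 2 153 + 3 110 + 2 671 = 7 934
15–64: 4 460 + 5 438 + 4 896 + 4 379 + 4 737 + 4 206 + 5 677 + 5 876 + 4 116 + 4 242 = 48 027
65+: 3 433 + 6 768 = 10 201
Youth dependency ratio = 7 934 / 48 027 × 100 = 16.5
Old-age dependency ratio = 10 201 / 48 027 × 100 = 21.2
Total dependency ratio = (7 934 + 10 201) / 48 027 × 100 = 18 135 / 48 027 × 100 = 37.8

Youth dependency ratio: 16.5
Old-age dependency ratio: 21.2
Total dependency ratio: 37.8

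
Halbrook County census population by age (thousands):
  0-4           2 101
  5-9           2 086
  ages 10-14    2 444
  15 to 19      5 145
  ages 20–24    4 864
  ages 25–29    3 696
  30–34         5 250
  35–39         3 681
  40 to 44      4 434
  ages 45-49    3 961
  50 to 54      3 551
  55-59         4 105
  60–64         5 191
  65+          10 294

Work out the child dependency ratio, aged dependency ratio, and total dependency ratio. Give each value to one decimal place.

Youth dependency ratio: 15.1
Old-age dependency ratio: 23.5
Total dependency ratio: 38.6

0–14: 2 101 + 2 086 + 2 444 = 6 631
15–64: 5 145 + 4 864 + 3 696 + 5 250 + 3 681 + 4 434 + 3 961 + 3 551 + 4 105 + 5 191 = 43 878
65+: 10 294
Youth dependency ratio = 6 631 / 43 878 × 100 = 15.1
Old-age dependency ratio = 10 294 / 43 878 × 100 = 23.5
Total dependency ratio = (6 631 + 10 294) / 43 878 × 100 = 16 925 / 43 878 × 100 = 38.6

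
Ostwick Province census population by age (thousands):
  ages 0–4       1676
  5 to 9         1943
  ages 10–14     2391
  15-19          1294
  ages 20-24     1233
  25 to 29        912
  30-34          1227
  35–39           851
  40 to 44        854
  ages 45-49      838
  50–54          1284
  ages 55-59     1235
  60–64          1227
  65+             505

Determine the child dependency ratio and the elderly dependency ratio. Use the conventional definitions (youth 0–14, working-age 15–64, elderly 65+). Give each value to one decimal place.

Youth dependency ratio: 54.9
Old-age dependency ratio: 4.6

0–14: 1676 + 1943 + 2391 = 6010
15–64: 1294 + 1233 + 912 + 1227 + 851 + 854 + 838 + 1284 + 1235 + 1227 = 10955
65+: 505
Youth dependency ratio = 6010 / 10955 × 100 = 54.9
Old-age dependency ratio = 505 / 10955 × 100 = 4.6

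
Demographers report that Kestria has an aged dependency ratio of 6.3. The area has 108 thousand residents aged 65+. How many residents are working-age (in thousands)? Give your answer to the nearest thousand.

Working-age: 1,714

Old-age dependency ratio = elderly / working-age × 100
6.3 = 108 / W × 100
⇒ 1,714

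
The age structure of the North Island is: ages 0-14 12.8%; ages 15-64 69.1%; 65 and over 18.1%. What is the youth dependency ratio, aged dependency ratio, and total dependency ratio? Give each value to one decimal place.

Youth dependency ratio = 12.8 / 69.1 × 100 = 18.5
Old-age dependency ratio = 18.1 / 69.1 × 100 = 26.2
Total dependency ratio = (12.8 + 18.1) / 69.1 × 100 = 30.9 / 69.1 × 100 = 44.7

Youth dependency ratio: 18.5
Old-age dependency ratio: 26.2
Total dependency ratio: 44.7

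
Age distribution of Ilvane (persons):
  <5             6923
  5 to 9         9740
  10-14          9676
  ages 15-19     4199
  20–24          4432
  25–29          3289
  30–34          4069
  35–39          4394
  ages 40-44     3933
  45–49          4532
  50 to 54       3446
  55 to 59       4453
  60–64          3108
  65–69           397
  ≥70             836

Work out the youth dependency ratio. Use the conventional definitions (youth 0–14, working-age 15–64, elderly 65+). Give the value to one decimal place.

Youth dependency ratio: 66.1

0–14: 6923 + 9740 + 9676 = 26339
15–64: 4199 + 4432 + 3289 + 4069 + 4394 + 3933 + 4532 + 3446 + 4453 + 3108 = 39855
65+: 397 + 836 = 1233
Youth dependency ratio = 26339 / 39855 × 100 = 66.1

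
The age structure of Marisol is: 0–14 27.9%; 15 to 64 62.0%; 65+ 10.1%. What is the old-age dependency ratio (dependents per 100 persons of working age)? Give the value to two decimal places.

Old-age dependency ratio = 10.1 / 62.0 × 100 = 16.29

Old-age dependency ratio: 16.29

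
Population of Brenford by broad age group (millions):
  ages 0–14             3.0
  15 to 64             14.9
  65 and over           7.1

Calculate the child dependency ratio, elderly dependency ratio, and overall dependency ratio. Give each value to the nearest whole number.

Youth dependency ratio = 3.0 / 14.9 × 100 = 20
Old-age dependency ratio = 7.1 / 14.9 × 100 = 48
Total dependency ratio = (3.0 + 7.1) / 14.9 × 100 = 10.1 / 14.9 × 100 = 68

Youth dependency ratio: 20
Old-age dependency ratio: 48
Total dependency ratio: 68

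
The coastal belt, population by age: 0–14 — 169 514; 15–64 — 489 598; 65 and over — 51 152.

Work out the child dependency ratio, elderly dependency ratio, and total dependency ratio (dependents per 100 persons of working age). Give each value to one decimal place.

Youth dependency ratio = 169 514 / 489 598 × 100 = 34.6
Old-age dependency ratio = 51 152 / 489 598 × 100 = 10.4
Total dependency ratio = (169 514 + 51 152) / 489 598 × 100 = 220 666 / 489 598 × 100 = 45.1

Youth dependency ratio: 34.6
Old-age dependency ratio: 10.4
Total dependency ratio: 45.1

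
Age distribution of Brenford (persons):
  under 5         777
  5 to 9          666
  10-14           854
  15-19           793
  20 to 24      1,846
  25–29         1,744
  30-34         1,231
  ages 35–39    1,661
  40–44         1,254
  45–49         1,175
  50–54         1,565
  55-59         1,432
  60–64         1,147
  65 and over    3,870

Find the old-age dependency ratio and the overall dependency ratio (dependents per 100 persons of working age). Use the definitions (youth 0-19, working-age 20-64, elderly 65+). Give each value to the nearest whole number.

0–19: 777 + 666 + 854 + 793 = 3,090
20–64: 1,846 + 1,744 + 1,231 + 1,661 + 1,254 + 1,175 + 1,565 + 1,432 + 1,147 = 13,055
65+: 3,870
Old-age dependency ratio = 3,870 / 13,055 × 100 = 30
Total dependency ratio = (3,090 + 3,870) / 13,055 × 100 = 6,960 / 13,055 × 100 = 53

Old-age dependency ratio: 30
Total dependency ratio: 53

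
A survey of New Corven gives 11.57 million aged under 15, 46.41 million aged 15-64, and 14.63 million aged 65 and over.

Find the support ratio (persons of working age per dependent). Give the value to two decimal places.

Support ratio = 46.41 / (11.57 + 14.63) = 46.41 / 26.20 = 1.77

Support ratio: 1.77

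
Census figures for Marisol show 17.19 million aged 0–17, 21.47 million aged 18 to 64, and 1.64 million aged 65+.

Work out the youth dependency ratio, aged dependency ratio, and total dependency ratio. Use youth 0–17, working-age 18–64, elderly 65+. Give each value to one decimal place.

Youth dependency ratio = 17.19 / 21.47 × 100 = 80.1
Old-age dependency ratio = 1.64 / 21.47 × 100 = 7.6
Total dependency ratio = (17.19 + 1.64) / 21.47 × 100 = 18.83 / 21.47 × 100 = 87.7

Youth dependency ratio: 80.1
Old-age dependency ratio: 7.6
Total dependency ratio: 87.7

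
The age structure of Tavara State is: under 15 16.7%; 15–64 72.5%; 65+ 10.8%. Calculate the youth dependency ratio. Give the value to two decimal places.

Youth dependency ratio = 16.7 / 72.5 × 100 = 23.03

Youth dependency ratio: 23.03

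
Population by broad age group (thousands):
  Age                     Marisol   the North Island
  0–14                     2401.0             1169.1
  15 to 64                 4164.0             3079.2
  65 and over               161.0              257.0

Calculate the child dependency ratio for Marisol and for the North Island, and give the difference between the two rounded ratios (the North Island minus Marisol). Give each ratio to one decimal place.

Marisol: 2401.0 / 4164.0 × 100 = 57.7
the North Island: 1169.1 / 3079.2 × 100 = 38.0

Marisol: 57.7
the North Island: 38.0
Difference: -19.7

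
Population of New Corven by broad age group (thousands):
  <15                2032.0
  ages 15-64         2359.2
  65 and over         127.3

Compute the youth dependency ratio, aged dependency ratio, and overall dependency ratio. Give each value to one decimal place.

Youth dependency ratio = 2032.0 / 2359.2 × 100 = 86.1
Old-age dependency ratio = 127.3 / 2359.2 × 100 = 5.4
Total dependency ratio = (2032.0 + 127.3) / 2359.2 × 100 = 2159.3 / 2359.2 × 100 = 91.5

Youth dependency ratio: 86.1
Old-age dependency ratio: 5.4
Total dependency ratio: 91.5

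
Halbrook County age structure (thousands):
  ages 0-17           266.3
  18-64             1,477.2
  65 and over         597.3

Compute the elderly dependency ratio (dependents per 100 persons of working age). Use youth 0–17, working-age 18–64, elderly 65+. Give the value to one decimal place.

Old-age dependency ratio = 597.3 / 1,477.2 × 100 = 40.4

Old-age dependency ratio: 40.4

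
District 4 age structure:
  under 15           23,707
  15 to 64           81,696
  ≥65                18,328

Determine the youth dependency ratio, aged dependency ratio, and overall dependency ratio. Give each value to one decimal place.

Youth dependency ratio: 29.0
Old-age dependency ratio: 22.4
Total dependency ratio: 51.5

Youth dependency ratio = 23,707 / 81,696 × 100 = 29.0
Old-age dependency ratio = 18,328 / 81,696 × 100 = 22.4
Total dependency ratio = (23,707 + 18,328) / 81,696 × 100 = 42,035 / 81,696 × 100 = 51.5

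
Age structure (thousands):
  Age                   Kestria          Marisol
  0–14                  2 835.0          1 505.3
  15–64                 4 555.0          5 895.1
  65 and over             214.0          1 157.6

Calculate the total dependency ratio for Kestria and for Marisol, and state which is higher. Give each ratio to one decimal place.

Kestria: 66.9
Marisol: 45.2
Higher: Kestria

Kestria: (2 835.0 + 214.0) / 4 555.0 × 100 = 3 049.0 / 4 555.0 × 100 = 66.9
Marisol: (1 505.3 + 1 157.6) / 5 895.1 × 100 = 2 662.9 / 5 895.1 × 100 = 45.2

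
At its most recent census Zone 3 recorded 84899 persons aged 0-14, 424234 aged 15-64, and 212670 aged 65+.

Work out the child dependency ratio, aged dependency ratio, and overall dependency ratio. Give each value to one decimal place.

Youth dependency ratio: 20.0
Old-age dependency ratio: 50.1
Total dependency ratio: 70.1

Youth dependency ratio = 84899 / 424234 × 100 = 20.0
Old-age dependency ratio = 212670 / 424234 × 100 = 50.1
Total dependency ratio = (84899 + 212670) / 424234 × 100 = 297569 / 424234 × 100 = 70.1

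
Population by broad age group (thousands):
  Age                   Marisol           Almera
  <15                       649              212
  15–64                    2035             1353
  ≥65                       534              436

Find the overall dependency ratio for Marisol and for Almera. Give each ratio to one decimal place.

Marisol: (649 + 534) / 2035 × 100 = 1183 / 2035 × 100 = 58.1
Almera: (212 + 436) / 1353 × 100 = 648 / 1353 × 100 = 47.9

Marisol: 58.1
Almera: 47.9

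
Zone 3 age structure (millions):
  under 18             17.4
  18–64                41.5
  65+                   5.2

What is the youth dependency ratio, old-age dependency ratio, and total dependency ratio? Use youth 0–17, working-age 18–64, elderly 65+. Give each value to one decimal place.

Youth dependency ratio: 41.9
Old-age dependency ratio: 12.5
Total dependency ratio: 54.5

Youth dependency ratio = 17.4 / 41.5 × 100 = 41.9
Old-age dependency ratio = 5.2 / 41.5 × 100 = 12.5
Total dependency ratio = (17.4 + 5.2) / 41.5 × 100 = 22.6 / 41.5 × 100 = 54.5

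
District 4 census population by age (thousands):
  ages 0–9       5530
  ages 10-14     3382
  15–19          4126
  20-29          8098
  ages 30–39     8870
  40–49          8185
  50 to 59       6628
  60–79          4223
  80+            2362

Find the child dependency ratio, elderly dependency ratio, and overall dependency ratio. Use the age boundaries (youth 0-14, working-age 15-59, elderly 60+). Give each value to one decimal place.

0–14: 5530 + 3382 = 8912
15–59: 4126 + 8098 + 8870 + 8185 + 6628 = 35907
60+: 4223 + 2362 = 6585
Youth dependency ratio = 8912 / 35907 × 100 = 24.8
Old-age dependency ratio = 6585 / 35907 × 100 = 18.3
Total dependency ratio = (8912 + 6585) / 35907 × 100 = 15497 / 35907 × 100 = 43.2

Youth dependency ratio: 24.8
Old-age dependency ratio: 18.3
Total dependency ratio: 43.2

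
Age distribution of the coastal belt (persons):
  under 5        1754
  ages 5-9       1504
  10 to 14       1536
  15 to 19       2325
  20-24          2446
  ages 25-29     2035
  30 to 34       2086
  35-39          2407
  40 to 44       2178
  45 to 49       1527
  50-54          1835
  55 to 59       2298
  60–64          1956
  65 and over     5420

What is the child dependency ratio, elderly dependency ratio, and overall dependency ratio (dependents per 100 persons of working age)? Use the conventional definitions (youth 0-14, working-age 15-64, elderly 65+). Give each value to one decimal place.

Youth dependency ratio: 22.7
Old-age dependency ratio: 25.7
Total dependency ratio: 48.4

0–14: 1754 + 1504 + 1536 = 4794
15–64: 2325 + 2446 + 2035 + 2086 + 2407 + 2178 + 1527 + 1835 + 2298 + 1956 = 21093
65+: 5420
Youth dependency ratio = 4794 / 21093 × 100 = 22.7
Old-age dependency ratio = 5420 / 21093 × 100 = 25.7
Total dependency ratio = (4794 + 5420) / 21093 × 100 = 10214 / 21093 × 100 = 48.4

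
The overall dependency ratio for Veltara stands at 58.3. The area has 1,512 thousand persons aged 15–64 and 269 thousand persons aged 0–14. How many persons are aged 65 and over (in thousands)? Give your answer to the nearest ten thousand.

Aged 65 and over: 610

Total dependency ratio = (youth + elderly) / working-age × 100
58.3 = (269 + E) / 1,512 × 100
⇒ 610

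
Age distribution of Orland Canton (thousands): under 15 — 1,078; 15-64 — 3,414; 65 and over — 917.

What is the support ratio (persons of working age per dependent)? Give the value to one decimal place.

Support ratio = 3,414 / (1,078 + 917) = 3,414 / 1,995 = 1.7

Support ratio: 1.7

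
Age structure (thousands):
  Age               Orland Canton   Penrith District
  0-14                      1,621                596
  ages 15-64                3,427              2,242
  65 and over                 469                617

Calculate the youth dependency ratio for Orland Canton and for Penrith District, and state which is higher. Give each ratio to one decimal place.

Orland Canton: 1,621 / 3,427 × 100 = 47.3
Penrith District: 596 / 2,242 × 100 = 26.6

Orland Canton: 47.3
Penrith District: 26.6
Higher: Orland Canton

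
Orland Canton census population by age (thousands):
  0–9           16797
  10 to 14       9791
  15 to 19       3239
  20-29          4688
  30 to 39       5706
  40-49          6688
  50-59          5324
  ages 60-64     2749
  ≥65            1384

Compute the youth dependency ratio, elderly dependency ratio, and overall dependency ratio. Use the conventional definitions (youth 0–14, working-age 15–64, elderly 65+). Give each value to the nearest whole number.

Youth dependency ratio: 94
Old-age dependency ratio: 5
Total dependency ratio: 99

0–14: 16797 + 9791 = 26588
15–64: 3239 + 4688 + 5706 + 6688 + 5324 + 2749 = 28394
65+: 1384
Youth dependency ratio = 26588 / 28394 × 100 = 94
Old-age dependency ratio = 1384 / 28394 × 100 = 5
Total dependency ratio = (26588 + 1384) / 28394 × 100 = 27972 / 28394 × 100 = 99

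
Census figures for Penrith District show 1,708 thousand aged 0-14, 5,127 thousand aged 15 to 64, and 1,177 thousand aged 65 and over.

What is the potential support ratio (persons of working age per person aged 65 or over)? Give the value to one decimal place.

Potential support ratio: 4.4

Potential support ratio = 5,127 / 1,177 = 4.4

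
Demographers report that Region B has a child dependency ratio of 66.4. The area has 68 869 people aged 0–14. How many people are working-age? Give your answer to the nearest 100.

Youth dependency ratio = youth / working-age × 100
66.4 = 68 869 / W × 100
⇒ 103 700

Working-age: 103 700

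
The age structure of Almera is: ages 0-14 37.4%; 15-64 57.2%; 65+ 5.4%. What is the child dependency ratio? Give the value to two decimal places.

Youth dependency ratio: 65.38

Youth dependency ratio = 37.4 / 57.2 × 100 = 65.38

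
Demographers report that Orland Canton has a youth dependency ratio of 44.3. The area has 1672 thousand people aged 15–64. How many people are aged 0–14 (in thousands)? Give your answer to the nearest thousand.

Aged 0–14: 741

Youth dependency ratio = youth / working-age × 100
44.3 = Y / 1672 × 100
⇒ 741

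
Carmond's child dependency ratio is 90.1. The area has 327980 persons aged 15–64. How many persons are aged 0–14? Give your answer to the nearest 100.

Youth dependency ratio = youth / working-age × 100
90.1 = Y / 327980 × 100
⇒ 295500

Aged 0–14: 295500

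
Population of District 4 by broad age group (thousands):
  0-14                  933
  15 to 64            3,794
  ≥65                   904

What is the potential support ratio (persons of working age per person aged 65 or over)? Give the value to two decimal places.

Potential support ratio: 4.20

Potential support ratio = 3,794 / 904 = 4.20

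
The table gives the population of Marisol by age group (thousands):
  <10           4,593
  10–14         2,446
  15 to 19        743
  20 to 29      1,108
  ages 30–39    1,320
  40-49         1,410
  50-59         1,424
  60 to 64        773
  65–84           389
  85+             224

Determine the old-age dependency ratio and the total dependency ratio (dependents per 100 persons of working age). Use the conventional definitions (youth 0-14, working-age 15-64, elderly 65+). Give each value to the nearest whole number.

0–14: 4,593 + 2,446 = 7,039
15–64: 743 + 1,108 + 1,320 + 1,410 + 1,424 + 773 = 6,778
65+: 389 + 224 = 613
Old-age dependency ratio = 613 / 6,778 × 100 = 9
Total dependency ratio = (7,039 + 613) / 6,778 × 100 = 7,652 / 6,778 × 100 = 113

Old-age dependency ratio: 9
Total dependency ratio: 113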